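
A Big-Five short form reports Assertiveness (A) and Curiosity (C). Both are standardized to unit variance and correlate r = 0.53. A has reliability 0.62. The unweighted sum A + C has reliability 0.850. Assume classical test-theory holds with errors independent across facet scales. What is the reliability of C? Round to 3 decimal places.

Var(A+C) = 2 + 2·0.53 = 3.060.
True-score variance = ρ_A + ρ_C + 2·0.53, so 0.850 = (0.62 + ρ_C + 1.06) / 3.060.
ρ_C = 0.850·3.060 − 0.62 − 1.06 = 0.921.

0.921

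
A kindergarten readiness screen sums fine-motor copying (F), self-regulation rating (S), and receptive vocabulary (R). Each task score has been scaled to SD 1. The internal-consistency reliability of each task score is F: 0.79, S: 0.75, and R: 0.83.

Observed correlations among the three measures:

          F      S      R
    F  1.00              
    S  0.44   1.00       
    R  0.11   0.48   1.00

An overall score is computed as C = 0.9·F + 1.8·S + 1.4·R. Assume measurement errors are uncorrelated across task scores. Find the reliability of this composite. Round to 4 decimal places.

Var(C) = 0.9² + 1.8² + 1.4² + 2·[1.62·0.44 + 1.26·0.11 + 2.52·0.48] = 6.01 + 4.122 = 10.132.
Because errors are independent across components, Cov(Tᵢ,Tⱼ) = Cov(Xᵢ,Xⱼ); the off-diagonal part of the true-score variance is the same as above.
True-score variance = [0.9²·0.79 + 1.8²·0.75 + 1.4²·0.83] + 4.122 = 4.6967 + 4.122 = 8.8187.
Reliability = 8.8187 / 10.132 = 0.8704.

0.8704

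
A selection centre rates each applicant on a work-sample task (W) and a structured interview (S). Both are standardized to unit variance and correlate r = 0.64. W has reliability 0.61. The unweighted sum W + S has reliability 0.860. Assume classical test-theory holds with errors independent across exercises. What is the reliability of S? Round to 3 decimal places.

Var(W+S) = 2 + 2·0.64 = 3.280.
True-score variance = ρ_W + ρ_S + 2·0.64, so 0.860 = (0.61 + ρ_S + 1.28) / 3.280.
ρ_S = 0.860·3.280 − 0.61 − 1.28 = 0.931.

0.931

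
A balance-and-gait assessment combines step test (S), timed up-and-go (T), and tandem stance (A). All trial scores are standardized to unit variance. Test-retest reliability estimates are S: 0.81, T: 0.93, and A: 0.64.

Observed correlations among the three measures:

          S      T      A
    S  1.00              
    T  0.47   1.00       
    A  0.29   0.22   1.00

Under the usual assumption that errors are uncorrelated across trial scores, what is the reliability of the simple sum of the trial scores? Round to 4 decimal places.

0.8750

Var(S+T+A) = 3 + 2·[0.47 + 0.29 + 0.22] = 3 + 1.96 = 4.96.
With uncorrelated errors the cross-covariances are all true-score covariance, so they carry over unchanged; only the diagonal terms shrink to ρᵢσᵢ².
True-score variance = [0.81 + 0.93 + 0.64] + 1.96 = 2.38 + 1.96 = 4.34.
Reliability = 4.34 / 4.96 = 0.8750.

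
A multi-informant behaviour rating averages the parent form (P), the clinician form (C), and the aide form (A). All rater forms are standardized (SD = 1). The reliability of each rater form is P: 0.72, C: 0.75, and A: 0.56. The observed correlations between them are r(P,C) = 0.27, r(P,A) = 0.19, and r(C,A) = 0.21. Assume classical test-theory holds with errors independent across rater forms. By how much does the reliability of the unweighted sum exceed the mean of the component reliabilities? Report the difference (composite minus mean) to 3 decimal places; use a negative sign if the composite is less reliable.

Var(sum) = 3 + 1.34 = 4.34; true-score variance = 2.03 + 1.34 = 3.37; composite reliability = 0.7765.
Mean component reliability = 0.6767.
Difference = 0.7765 − 0.6767 = 0.100.

0.100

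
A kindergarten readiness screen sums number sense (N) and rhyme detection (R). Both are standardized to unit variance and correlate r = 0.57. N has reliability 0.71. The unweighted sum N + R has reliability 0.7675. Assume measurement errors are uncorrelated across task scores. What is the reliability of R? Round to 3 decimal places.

0.560

Var(N+R) = 2 + 2·0.57 = 3.140.
True-score variance = ρ_N + ρ_R + 2·0.57, so 0.7675 = (0.71 + ρ_R + 1.14) / 3.140.
ρ_R = 0.7675·3.140 − 0.71 − 1.14 = 0.560.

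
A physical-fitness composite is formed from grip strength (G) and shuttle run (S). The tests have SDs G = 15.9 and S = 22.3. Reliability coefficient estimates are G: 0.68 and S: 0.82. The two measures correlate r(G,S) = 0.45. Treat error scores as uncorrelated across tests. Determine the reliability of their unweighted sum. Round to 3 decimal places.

0.841

Var(G+S) = 15.9² + 22.3² + 2·[15.9·22.3·0.45] = 750.1 + 319.113 = 1069.21.
Because errors are independent across components, Cov(Tᵢ,Tⱼ) = Cov(Xᵢ,Xⱼ); the off-diagonal part of the true-score variance is the same as above.
True-score variance = [15.9²·0.68 + 22.3²·0.82] + 319.113 = 579.689 + 319.113 = 898.802.
Reliability = 898.802 / 1069.21 = 0.841.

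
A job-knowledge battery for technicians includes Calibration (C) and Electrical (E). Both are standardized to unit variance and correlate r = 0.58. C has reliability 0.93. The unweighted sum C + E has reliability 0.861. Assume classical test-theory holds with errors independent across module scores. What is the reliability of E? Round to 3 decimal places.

Var(C+E) = 2 + 2·0.58 = 3.160.
True-score variance = ρ_C + ρ_E + 2·0.58, so 0.861 = (0.93 + ρ_E + 1.16) / 3.160.
ρ_E = 0.861·3.160 − 0.93 − 1.16 = 0.631.

0.631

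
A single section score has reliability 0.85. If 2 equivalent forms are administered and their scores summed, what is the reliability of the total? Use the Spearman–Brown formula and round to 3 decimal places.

0.919

ρ_k = kρ / (1 + (k−1)ρ) = 2·0.85 / (1 + 1·0.85) = 1.700 / 1.850 = 0.919.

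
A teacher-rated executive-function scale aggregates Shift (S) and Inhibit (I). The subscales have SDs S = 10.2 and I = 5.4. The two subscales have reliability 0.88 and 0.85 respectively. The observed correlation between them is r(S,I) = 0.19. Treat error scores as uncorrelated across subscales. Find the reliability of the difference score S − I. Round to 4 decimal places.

Var(S−I) = 10.2² + 5.4² − 2·10.2·5.4·0.19 = 133.2 − 20.9304 = 112.27.
Under uncorrelated errors the observed covariances equal the true-score covariances, so only the own-variance terms attenuate.
True-score variance = [10.2²·0.88 + 5.4²·0.85] − 20.9304 = 116.341 − 20.9304 = 95.4108.
Reliability = 95.4108 / 112.27 = 0.8498.

0.8498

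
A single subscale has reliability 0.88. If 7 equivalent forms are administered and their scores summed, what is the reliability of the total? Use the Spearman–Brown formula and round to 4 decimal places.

ρ_k = kρ / (1 + (k−1)ρ) = 7·0.88 / (1 + 6·0.88) = 6.160 / 6.280 = 0.9809.

0.9809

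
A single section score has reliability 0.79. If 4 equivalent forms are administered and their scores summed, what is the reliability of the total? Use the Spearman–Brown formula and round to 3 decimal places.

ρ_k = kρ / (1 + (k−1)ρ) = 4·0.79 / (1 + 3·0.79) = 3.160 / 3.370 = 0.938.

0.938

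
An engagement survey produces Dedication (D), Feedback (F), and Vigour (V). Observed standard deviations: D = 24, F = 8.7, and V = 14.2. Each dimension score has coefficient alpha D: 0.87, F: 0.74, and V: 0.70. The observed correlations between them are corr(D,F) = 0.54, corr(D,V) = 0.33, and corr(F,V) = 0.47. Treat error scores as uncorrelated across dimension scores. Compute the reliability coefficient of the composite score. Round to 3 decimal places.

Var(D+F+V) = 24² + 8.7² + 14.2² + 2·[24·8.7·0.54 + 24·14.2·0.33 + 8.7·14.2·0.47] = 853.33 + 566.56 = 1419.89.
With uncorrelated errors the cross-covariances are all true-score covariance, so they carry over unchanged; only the diagonal terms shrink to ρᵢσᵢ².
True-score variance = [24²·0.87 + 8.7²·0.74 + 14.2²·0.70] + 566.56 = 698.279 + 566.56 = 1264.84.
Reliability = 1264.84 / 1419.89 = 0.891.

0.891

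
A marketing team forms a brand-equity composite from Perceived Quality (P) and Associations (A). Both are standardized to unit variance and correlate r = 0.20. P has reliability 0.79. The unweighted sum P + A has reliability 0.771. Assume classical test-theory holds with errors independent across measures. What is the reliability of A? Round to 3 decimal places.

0.660

Var(P+A) = 2 + 2·0.20 = 2.400.
True-score variance = ρ_P + ρ_A + 2·0.20, so 0.771 = (0.79 + ρ_A + 0.40) / 2.400.
ρ_A = 0.771·2.400 − 0.79 − 0.40 = 0.660.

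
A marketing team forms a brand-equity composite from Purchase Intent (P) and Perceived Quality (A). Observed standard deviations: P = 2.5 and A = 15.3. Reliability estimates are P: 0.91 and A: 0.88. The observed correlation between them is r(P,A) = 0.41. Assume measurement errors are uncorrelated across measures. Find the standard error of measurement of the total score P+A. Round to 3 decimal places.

Var(total) = 240.34 + 31.365 = 271.705.
True-score variance = 211.687 + 31.365 = 243.052, so reliability = 0.8945.
Error variance = 271.705 − 243.052 = 28.6533; SEM = √28.6533 = 5.353.

5.353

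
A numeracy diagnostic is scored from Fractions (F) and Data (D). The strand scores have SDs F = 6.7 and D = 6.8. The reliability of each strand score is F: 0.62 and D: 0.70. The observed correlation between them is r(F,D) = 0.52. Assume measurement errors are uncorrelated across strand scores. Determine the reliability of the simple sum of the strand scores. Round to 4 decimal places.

0.7767

Var(F+D) = 6.7² + 6.8² + 2·[6.7·6.8·0.52] = 91.13 + 47.3824 = 138.512.
Under uncorrelated errors the observed covariances equal the true-score covariances, so only the own-variance terms attenuate.
True-score variance = [6.7²·0.62 + 6.8²·0.70] + 47.3824 = 60.1998 + 47.3824 = 107.582.
Reliability = 107.582 / 138.512 = 0.7767.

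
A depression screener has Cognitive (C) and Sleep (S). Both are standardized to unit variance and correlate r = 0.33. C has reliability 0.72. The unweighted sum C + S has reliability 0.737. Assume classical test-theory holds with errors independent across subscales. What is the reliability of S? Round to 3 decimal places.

Var(C+S) = 2 + 2·0.33 = 2.660.
True-score variance = ρ_C + ρ_S + 2·0.33, so 0.737 = (0.72 + ρ_S + 0.66) / 2.660.
ρ_S = 0.737·2.660 − 0.72 − 0.66 = 0.580.

0.580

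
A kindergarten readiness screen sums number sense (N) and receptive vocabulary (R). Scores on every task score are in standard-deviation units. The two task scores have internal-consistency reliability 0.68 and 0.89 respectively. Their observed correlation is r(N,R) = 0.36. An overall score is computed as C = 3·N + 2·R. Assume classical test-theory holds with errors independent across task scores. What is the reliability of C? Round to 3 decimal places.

0.808

Var(C) = 3² + 2² + 2·[6·0.36] = 13 + 4.32 = 17.32.
Because errors are independent across components, Cov(Tᵢ,Tⱼ) = Cov(Xᵢ,Xⱼ); the off-diagonal part of the true-score variance is the same as above.
True-score variance = [3²·0.68 + 2²·0.89] + 4.32 = 9.68 + 4.32 = 14.
Reliability = 14 / 17.32 = 0.808.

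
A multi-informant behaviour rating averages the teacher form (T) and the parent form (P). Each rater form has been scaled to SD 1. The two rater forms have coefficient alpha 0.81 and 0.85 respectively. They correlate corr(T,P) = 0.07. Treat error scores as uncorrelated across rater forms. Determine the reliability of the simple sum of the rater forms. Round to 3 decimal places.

Var(T+P) = 2 + 2·[0.07] = 2 + 0.14 = 2.14.
With uncorrelated errors the cross-covariances are all true-score covariance, so they carry over unchanged; only the diagonal terms shrink to ρᵢσᵢ².
True-score variance = [0.81 + 0.85] + 0.14 = 1.66 + 0.14 = 1.8.
Reliability = 1.8 / 2.14 = 0.841.

0.841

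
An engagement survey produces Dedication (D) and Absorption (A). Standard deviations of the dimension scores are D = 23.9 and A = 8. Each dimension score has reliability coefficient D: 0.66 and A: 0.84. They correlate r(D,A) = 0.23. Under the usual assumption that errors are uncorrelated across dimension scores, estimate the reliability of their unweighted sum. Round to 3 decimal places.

0.717

Var(D+A) = 23.9² + 8² + 2·[23.9·8·0.23] = 635.21 + 87.952 = 723.162.
Because errors are independent across components, Cov(Tᵢ,Tⱼ) = Cov(Xᵢ,Xⱼ); the off-diagonal part of the true-score variance is the same as above.
True-score variance = [23.9²·0.66 + 8²·0.84] + 87.952 = 430.759 + 87.952 = 518.711.
Reliability = 518.711 / 723.162 = 0.717.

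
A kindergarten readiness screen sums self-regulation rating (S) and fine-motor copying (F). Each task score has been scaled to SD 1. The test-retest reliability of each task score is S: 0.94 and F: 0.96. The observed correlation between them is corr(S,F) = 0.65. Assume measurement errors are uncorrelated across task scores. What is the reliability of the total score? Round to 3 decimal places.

0.970

Var(S+F) = 2 + 2·[0.65] = 2 + 1.3 = 3.3.
Under uncorrelated errors the observed covariances equal the true-score covariances, so only the own-variance terms attenuate.
True-score variance = [0.94 + 0.96] + 1.3 = 1.9 + 1.3 = 3.2.
Reliability = 3.2 / 3.3 = 0.970.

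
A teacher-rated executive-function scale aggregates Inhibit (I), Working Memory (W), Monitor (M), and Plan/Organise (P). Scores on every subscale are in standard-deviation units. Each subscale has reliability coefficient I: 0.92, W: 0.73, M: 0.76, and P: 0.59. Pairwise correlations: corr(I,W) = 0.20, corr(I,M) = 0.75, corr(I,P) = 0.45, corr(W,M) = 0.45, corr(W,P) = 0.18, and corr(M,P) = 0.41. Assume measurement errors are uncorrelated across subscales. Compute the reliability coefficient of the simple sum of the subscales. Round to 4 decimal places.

Var(I+W+M+P) = 4 + 2·[0.20 + 0.75 + 0.45 + 0.45 + 0.18 + 0.41] = 4 + 4.88 = 8.88.
Under uncorrelated errors the observed covariances equal the true-score covariances, so only the own-variance terms attenuate.
True-score variance = [0.92 + 0.73 + 0.76 + 0.59] + 4.88 = 3 + 4.88 = 7.88.
Reliability = 7.88 / 8.88 = 0.8874.

0.8874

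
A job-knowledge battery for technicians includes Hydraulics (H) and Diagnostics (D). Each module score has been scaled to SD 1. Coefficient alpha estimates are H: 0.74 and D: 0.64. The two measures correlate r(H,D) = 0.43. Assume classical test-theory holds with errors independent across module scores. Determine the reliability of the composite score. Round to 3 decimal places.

0.783

Var(H+D) = 2 + 2·[0.43] = 2 + 0.86 = 2.86.
With uncorrelated errors the cross-covariances are all true-score covariance, so they carry over unchanged; only the diagonal terms shrink to ρᵢσᵢ².
True-score variance = [0.74 + 0.64] + 0.86 = 1.38 + 0.86 = 2.24.
Reliability = 2.24 / 2.86 = 0.783.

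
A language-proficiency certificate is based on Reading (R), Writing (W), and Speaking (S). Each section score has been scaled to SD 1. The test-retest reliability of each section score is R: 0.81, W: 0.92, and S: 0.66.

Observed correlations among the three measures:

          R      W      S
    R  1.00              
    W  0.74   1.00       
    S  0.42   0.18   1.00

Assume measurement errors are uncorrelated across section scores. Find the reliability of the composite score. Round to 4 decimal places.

Var(R+W+S) = 3 + 2·[0.74 + 0.42 + 0.18] = 3 + 2.68 = 5.68.
With uncorrelated errors the cross-covariances are all true-score covariance, so they carry over unchanged; only the diagonal terms shrink to ρᵢσᵢ².
True-score variance = [0.81 + 0.92 + 0.66] + 2.68 = 2.39 + 2.68 = 5.07.
Reliability = 5.07 / 5.68 = 0.8926.

0.8926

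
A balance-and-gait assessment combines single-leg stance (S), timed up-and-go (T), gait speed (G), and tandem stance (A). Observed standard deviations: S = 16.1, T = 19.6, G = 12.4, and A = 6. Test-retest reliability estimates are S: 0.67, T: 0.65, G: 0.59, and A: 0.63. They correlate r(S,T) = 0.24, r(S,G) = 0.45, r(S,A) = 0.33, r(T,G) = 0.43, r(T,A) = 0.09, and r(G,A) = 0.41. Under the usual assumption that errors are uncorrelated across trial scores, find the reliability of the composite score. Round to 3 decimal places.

Var(S+T+G+A) = 16.1² + 19.6² + 12.4² + 6² + 2·[16.1·19.6·0.24 + 16.1·12.4·0.45 + 16.1·6·0.33 + 19.6·12.4·0.43 + 19.6·6·0.09 + 12.4·6·0.41] = 833.13 + 686.091 = 1519.22.
With uncorrelated errors the cross-covariances are all true-score covariance, so they carry over unchanged; only the diagonal terms shrink to ρᵢσᵢ².
True-score variance = [16.1²·0.67 + 19.6²·0.65 + 12.4²·0.59 + 6²·0.63] + 686.091 = 536.773 + 686.091 = 1222.86.
Reliability = 1222.86 / 1519.22 = 0.805.

0.805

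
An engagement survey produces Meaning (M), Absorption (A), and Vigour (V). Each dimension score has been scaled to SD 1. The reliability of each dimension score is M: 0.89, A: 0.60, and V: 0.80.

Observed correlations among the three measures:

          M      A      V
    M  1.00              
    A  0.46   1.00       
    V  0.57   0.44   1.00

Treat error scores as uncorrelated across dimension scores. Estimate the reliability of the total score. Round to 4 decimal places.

Var(M+A+V) = 3 + 2·[0.46 + 0.57 + 0.44] = 3 + 2.94 = 5.94.
Because errors are independent across components, Cov(Tᵢ,Tⱼ) = Cov(Xᵢ,Xⱼ); the off-diagonal part of the true-score variance is the same as above.
True-score variance = [0.89 + 0.60 + 0.80] + 2.94 = 2.29 + 2.94 = 5.23.
Reliability = 5.23 / 5.94 = 0.8805.

0.8805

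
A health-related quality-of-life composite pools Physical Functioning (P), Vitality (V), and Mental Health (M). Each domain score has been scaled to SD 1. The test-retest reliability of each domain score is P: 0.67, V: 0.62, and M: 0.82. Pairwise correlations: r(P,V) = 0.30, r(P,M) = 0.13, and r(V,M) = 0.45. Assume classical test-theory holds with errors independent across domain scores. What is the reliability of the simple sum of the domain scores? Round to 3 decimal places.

Var(P+V+M) = 3 + 2·[0.30 + 0.13 + 0.45] = 3 + 1.76 = 4.76.
With uncorrelated errors the cross-covariances are all true-score covariance, so they carry over unchanged; only the diagonal terms shrink to ρᵢσᵢ².
True-score variance = [0.67 + 0.62 + 0.82] + 1.76 = 2.11 + 1.76 = 3.87.
Reliability = 3.87 / 4.76 = 0.813.

0.813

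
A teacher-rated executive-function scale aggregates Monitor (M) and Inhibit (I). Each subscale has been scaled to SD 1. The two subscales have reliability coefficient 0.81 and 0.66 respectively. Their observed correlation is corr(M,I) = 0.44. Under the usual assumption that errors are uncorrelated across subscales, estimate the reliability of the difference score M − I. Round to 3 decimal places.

Var(M−I) = 1 + 1 − 2·0.44 = 2 − 0.88 = 1.12.
Under uncorrelated errors the observed covariances equal the true-score covariances, so only the own-variance terms attenuate.
True-score variance = [0.81 + 0.66] − 0.88 = 1.47 − 0.88 = 0.59.
Reliability = 0.59 / 1.12 = 0.527.

0.527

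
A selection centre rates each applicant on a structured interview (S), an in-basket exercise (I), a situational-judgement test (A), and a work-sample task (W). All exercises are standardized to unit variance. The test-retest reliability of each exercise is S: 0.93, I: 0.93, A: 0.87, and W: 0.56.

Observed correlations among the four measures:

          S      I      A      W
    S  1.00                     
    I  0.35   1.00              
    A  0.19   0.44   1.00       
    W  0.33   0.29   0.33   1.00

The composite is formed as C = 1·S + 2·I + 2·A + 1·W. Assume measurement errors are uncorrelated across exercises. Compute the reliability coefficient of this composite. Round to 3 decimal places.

0.930

Var(C) = 1 + 2² + 2² + 1 + 2·[2·0.35 + 2·0.19 + 0.33 + 4·0.44 + 2·0.29 + 2·0.33] = 10 + 8.82 = 18.82.
With uncorrelated errors the cross-covariances are all true-score covariance, so they carry over unchanged; only the diagonal terms shrink to ρᵢσᵢ².
True-score variance = [0.93 + 2²·0.93 + 2²·0.87 + 0.56] + 8.82 = 8.69 + 8.82 = 17.51.
Reliability = 17.51 / 18.82 = 0.930.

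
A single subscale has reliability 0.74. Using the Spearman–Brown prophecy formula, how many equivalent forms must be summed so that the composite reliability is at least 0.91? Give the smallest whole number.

4

k ≥ ρ*(1−ρ₁)/(ρ₁(1−ρ*)) = 0.91·0.26 / (0.74·0.09) = 3.553.
Smallest integer k = 4.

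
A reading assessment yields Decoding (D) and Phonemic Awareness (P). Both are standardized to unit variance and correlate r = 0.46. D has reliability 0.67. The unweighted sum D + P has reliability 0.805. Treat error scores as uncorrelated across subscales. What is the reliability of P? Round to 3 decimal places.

0.761

Var(D+P) = 2 + 2·0.46 = 2.920.
True-score variance = ρ_D + ρ_P + 2·0.46, so 0.805 = (0.67 + ρ_P + 0.92) / 2.920.
ρ_P = 0.805·2.920 − 0.67 − 0.92 = 0.761.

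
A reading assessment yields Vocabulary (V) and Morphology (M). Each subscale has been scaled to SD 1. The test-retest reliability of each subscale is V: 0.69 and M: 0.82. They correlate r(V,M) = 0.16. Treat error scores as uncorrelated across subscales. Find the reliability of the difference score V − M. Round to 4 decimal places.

Var(V−M) = 1 + 1 − 2·0.16 = 2 − 0.32 = 1.68.
Because errors are independent across components, Cov(Tᵢ,Tⱼ) = Cov(Xᵢ,Xⱼ); the off-diagonal part of the true-score variance is the same as above.
True-score variance = [0.69 + 0.82] − 0.32 = 1.51 − 0.32 = 1.19.
Reliability = 1.19 / 1.68 = 0.7083.

0.7083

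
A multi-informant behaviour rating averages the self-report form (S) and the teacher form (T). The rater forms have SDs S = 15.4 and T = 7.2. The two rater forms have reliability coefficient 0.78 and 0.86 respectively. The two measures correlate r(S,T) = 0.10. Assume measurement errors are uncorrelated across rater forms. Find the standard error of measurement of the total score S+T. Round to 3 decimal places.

7.709

Var(total) = 289 + 22.176 = 311.176.
True-score variance = 229.567 + 22.176 = 251.743, so reliability = 0.8090.
Error variance = 311.176 − 251.743 = 59.4328; SEM = √59.4328 = 7.709.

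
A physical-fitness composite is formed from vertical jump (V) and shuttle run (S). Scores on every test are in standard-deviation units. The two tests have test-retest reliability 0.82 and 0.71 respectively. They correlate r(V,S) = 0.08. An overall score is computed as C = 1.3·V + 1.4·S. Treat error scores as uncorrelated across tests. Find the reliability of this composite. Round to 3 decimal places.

0.779

Var(C) = 1.3² + 1.4² + 2·[1.82·0.08] = 3.65 + 0.2912 = 3.9412.
Because errors are independent across components, Cov(Tᵢ,Tⱼ) = Cov(Xᵢ,Xⱼ); the off-diagonal part of the true-score variance is the same as above.
True-score variance = [1.3²·0.82 + 1.4²·0.71] + 0.2912 = 2.7774 + 0.2912 = 3.0686.
Reliability = 3.0686 / 3.9412 = 0.779.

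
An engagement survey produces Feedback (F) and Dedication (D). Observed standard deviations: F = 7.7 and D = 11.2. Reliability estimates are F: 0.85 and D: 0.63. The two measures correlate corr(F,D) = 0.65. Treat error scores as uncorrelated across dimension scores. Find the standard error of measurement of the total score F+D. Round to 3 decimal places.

Var(total) = 184.73 + 112.112 = 296.842.
True-score variance = 129.424 + 112.112 = 241.536, so reliability = 0.8137.
Error variance = 296.842 − 241.536 = 55.3063; SEM = √55.3063 = 7.437.

7.437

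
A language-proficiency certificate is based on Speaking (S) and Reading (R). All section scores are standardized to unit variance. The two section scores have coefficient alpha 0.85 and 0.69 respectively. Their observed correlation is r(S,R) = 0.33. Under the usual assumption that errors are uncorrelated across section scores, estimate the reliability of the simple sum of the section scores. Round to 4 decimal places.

Var(S+R) = 2 + 2·[0.33] = 2 + 0.66 = 2.66.
Under uncorrelated errors the observed covariances equal the true-score covariances, so only the own-variance terms attenuate.
True-score variance = [0.85 + 0.69] + 0.66 = 1.54 + 0.66 = 2.2.
Reliability = 2.2 / 2.66 = 0.8271.

0.8271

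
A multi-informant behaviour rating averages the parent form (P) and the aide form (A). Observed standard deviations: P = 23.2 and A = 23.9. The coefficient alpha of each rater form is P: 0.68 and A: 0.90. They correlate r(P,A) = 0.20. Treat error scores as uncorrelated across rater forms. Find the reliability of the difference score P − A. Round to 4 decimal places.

Var(P−A) = 23.2² + 23.9² − 2·23.2·23.9·0.20 = 1109.45 − 221.792 = 887.658.
With uncorrelated errors the cross-covariances are all true-score covariance, so they carry over unchanged; only the diagonal terms shrink to ρᵢσᵢ².
True-score variance = [23.2²·0.68 + 23.9²·0.90] − 221.792 = 880.092 − 221.792 = 658.3.
Reliability = 658.3 / 887.658 = 0.7416.

0.7416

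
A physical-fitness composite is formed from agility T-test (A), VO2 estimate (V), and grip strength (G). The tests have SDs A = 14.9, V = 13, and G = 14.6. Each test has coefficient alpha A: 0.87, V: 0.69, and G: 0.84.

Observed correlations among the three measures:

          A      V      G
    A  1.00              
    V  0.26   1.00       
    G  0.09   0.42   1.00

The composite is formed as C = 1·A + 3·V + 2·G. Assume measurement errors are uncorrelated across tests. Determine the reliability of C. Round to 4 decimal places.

Var(C) = 14.9² + 3²·13² + 2²·14.6² + 2·[3·14.9·13·0.26 + 2·14.9·14.6·0.09 + 6·13·14.6·0.42] = 2595.65 + 1337.08 = 3932.73.
Because errors are independent across components, Cov(Tᵢ,Tⱼ) = Cov(Xᵢ,Xⱼ); the off-diagonal part of the true-score variance is the same as above.
True-score variance = [14.9²·0.87 + 3²·13²·0.69 + 2²·14.6²·0.84] + 1337.08 = 1958.86 + 1337.08 = 3295.93.
Reliability = 3295.93 / 3932.73 = 0.8381.

0.8381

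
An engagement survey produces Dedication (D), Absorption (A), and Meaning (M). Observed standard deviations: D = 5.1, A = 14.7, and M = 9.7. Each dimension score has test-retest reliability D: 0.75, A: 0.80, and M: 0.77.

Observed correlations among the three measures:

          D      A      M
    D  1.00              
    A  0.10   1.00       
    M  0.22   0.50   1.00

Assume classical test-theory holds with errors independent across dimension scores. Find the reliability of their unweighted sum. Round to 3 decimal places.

0.862

Var(D+A+M) = 5.1² + 14.7² + 9.7² + 2·[5.1·14.7·0.10 + 5.1·9.7·0.22 + 14.7·9.7·0.50] = 336.19 + 179.351 = 515.541.
With uncorrelated errors the cross-covariances are all true-score covariance, so they carry over unchanged; only the diagonal terms shrink to ρᵢσᵢ².
True-score variance = [5.1²·0.75 + 14.7²·0.80 + 9.7²·0.77] + 179.351 = 264.829 + 179.351 = 444.18.
Reliability = 444.18 / 515.541 = 0.862.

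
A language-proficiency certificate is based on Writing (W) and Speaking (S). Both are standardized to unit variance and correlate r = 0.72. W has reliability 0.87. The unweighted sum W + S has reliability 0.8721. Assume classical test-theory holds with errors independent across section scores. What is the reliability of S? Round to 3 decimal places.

Var(W+S) = 2 + 2·0.72 = 3.440.
True-score variance = ρ_W + ρ_S + 2·0.72, so 0.8721 = (0.87 + ρ_S + 1.44) / 3.440.
ρ_S = 0.8721·3.440 − 0.87 − 1.44 = 0.690.

0.690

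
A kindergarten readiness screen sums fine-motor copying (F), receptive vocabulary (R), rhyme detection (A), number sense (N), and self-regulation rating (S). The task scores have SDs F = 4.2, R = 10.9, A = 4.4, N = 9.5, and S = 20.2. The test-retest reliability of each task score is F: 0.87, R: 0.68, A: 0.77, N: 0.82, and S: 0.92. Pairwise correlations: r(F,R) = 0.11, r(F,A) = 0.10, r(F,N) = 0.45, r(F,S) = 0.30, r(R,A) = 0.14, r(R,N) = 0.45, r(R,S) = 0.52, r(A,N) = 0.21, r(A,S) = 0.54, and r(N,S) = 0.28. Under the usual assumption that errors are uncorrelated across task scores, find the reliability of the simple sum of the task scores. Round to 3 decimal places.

0.929

Var(F+R+A+N+S) = 4.2² + 10.9² + 4.4² + 9.5² + 20.2² + 2·[4.2·10.9·0.11 + 4.2·4.4·0.10 + 4.2·9.5·0.45 + 4.2·20.2·0.30 + 10.9·4.4·0.14 + 10.9·9.5·0.45 + 10.9·20.2·0.52 + 4.4·9.5·0.21 + 4.4·20.2·0.54 + 9.5·20.2·0.28] = 654.1 + 657.203 = 1311.3.
Under uncorrelated errors the observed covariances equal the true-score covariances, so only the own-variance terms attenuate.
True-score variance = [4.2²·0.87 + 10.9²·0.68 + 4.4²·0.77 + 9.5²·0.82 + 20.2²·0.92] + 657.203 = 560.447 + 657.203 = 1217.65.
Reliability = 1217.65 / 1311.3 = 0.929.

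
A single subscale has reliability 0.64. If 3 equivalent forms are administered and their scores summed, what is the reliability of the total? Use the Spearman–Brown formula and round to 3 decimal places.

ρ_k = kρ / (1 + (k−1)ρ) = 3·0.64 / (1 + 2·0.64) = 1.920 / 2.280 = 0.842.

0.842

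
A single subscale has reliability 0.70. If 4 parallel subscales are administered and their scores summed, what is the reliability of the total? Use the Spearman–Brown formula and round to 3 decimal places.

0.903

ρ_k = kρ / (1 + (k−1)ρ) = 4·0.70 / (1 + 3·0.70) = 2.800 / 3.100 = 0.903.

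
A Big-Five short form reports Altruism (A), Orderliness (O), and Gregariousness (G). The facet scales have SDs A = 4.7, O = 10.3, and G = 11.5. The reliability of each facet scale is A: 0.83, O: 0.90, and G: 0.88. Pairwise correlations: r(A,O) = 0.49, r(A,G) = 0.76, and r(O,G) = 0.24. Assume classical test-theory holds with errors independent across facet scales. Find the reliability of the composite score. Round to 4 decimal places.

0.9323

Var(A+O+G) = 4.7² + 10.3² + 11.5² + 2·[4.7·10.3·0.49 + 4.7·11.5·0.76 + 10.3·11.5·0.24] = 260.43 + 186.454 = 446.884.
With uncorrelated errors the cross-covariances are all true-score covariance, so they carry over unchanged; only the diagonal terms shrink to ρᵢσᵢ².
True-score variance = [4.7²·0.83 + 10.3²·0.90 + 11.5²·0.88] + 186.454 = 230.196 + 186.454 = 416.649.
Reliability = 416.649 / 446.884 = 0.9323.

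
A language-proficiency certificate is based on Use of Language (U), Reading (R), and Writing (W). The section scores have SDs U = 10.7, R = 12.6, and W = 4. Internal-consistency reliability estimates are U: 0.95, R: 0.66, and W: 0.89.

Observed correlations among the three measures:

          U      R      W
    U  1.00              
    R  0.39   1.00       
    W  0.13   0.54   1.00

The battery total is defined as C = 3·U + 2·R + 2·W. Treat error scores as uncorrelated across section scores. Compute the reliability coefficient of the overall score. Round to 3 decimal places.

Var(C) = 3²·10.7² + 2²·12.6² + 2²·4² + 2·[6·10.7·12.6·0.39 + 6·10.7·4·0.13 + 4·12.6·4·0.54] = 1729.45 + 915.454 = 2644.9.
With uncorrelated errors the cross-covariances are all true-score covariance, so they carry over unchanged; only the diagonal terms shrink to ρᵢσᵢ².
True-score variance = [3²·10.7²·0.95 + 2²·12.6²·0.66 + 2²·4²·0.89] + 915.454 = 1454.98 + 915.454 = 2370.43.
Reliability = 2370.43 / 2644.9 = 0.896.

0.896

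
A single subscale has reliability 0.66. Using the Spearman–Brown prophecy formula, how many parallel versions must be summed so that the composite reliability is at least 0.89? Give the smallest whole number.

k ≥ ρ*(1−ρ₁)/(ρ₁(1−ρ*)) = 0.89·0.34 / (0.66·0.11) = 4.168.
Smallest integer k = 5.

5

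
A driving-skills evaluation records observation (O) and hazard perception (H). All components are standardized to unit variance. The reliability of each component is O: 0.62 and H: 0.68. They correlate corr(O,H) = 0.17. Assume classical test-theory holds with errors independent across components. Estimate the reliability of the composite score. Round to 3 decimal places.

0.701

Var(O+H) = 2 + 2·[0.17] = 2 + 0.34 = 2.34.
Because errors are independent across components, Cov(Tᵢ,Tⱼ) = Cov(Xᵢ,Xⱼ); the off-diagonal part of the true-score variance is the same as above.
True-score variance = [0.62 + 0.68] + 0.34 = 1.3 + 0.34 = 1.64.
Reliability = 1.64 / 2.34 = 0.701.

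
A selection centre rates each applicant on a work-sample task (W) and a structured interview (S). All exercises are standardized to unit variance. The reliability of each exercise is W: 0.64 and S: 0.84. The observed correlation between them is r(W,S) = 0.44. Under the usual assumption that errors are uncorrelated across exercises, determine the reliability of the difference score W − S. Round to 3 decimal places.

Var(W−S) = 1 + 1 − 2·0.44 = 2 − 0.88 = 1.12.
With uncorrelated errors the cross-covariances are all true-score covariance, so they carry over unchanged; only the diagonal terms shrink to ρᵢσᵢ².
True-score variance = [0.64 + 0.84] − 0.88 = 1.48 − 0.88 = 0.6.
Reliability = 0.6 / 1.12 = 0.536.

0.536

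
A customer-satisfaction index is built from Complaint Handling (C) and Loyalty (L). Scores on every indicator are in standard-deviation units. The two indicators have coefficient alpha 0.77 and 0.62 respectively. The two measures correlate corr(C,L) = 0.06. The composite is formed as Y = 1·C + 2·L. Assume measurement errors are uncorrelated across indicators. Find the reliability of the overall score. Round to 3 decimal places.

0.666

Var(Y) = 1 + 2² + 2·[2·0.06] = 5 + 0.24 = 5.24.
Because errors are independent across components, Cov(Tᵢ,Tⱼ) = Cov(Xᵢ,Xⱼ); the off-diagonal part of the true-score variance is the same as above.
True-score variance = [0.77 + 2²·0.62] + 0.24 = 3.25 + 0.24 = 3.49.
Reliability = 3.49 / 5.24 = 0.666.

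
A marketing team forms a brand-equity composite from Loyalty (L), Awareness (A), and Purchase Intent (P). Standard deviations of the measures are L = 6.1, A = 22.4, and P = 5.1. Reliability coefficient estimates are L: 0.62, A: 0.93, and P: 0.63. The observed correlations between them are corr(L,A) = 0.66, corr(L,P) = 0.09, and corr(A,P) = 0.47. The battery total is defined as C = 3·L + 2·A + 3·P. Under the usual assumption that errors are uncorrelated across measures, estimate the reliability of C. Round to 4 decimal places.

Var(C) = 3²·6.1² + 2²·22.4² + 3²·5.1² + 2·[6·6.1·22.4·0.66 + 9·6.1·5.1·0.09 + 6·22.4·5.1·0.47] = 2576.02 + 1776.9 = 4352.92.
With uncorrelated errors the cross-covariances are all true-score covariance, so they carry over unchanged; only the diagonal terms shrink to ρᵢσᵢ².
True-score variance = [3²·6.1²·0.62 + 2²·22.4²·0.93 + 3²·5.1²·0.63] + 1776.9 = 2221.66 + 1776.9 = 3998.56.
Reliability = 3998.56 / 4352.92 = 0.9186.

0.9186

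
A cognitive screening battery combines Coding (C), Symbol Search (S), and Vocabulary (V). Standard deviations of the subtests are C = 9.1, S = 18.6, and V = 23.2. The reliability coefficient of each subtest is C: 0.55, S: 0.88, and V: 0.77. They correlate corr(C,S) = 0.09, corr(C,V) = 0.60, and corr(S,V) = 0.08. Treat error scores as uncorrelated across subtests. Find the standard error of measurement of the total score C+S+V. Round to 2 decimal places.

14.23

Var(total) = 967.01 + 352.854 = 1319.86.
True-score variance = 764.435 + 352.854 = 1117.29, so reliability = 0.8465.
Error variance = 1319.86 − 1117.29 = 202.575; SEM = √202.575 = 14.23.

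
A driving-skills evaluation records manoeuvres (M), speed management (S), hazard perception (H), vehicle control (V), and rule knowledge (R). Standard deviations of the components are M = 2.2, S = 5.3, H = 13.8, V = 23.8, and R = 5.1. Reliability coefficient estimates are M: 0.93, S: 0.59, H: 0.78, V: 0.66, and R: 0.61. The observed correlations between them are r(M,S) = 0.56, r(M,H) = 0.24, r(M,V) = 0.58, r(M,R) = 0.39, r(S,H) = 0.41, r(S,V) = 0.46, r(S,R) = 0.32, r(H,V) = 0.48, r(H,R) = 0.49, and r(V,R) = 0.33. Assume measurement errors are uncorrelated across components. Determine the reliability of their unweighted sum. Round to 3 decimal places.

0.837

Var(M+S+H+V+R) = 2.2² + 5.3² + 13.8² + 23.8² + 5.1² + 2·[2.2·5.3·0.56 + 2.2·13.8·0.24 + 2.2·23.8·0.58 + 2.2·5.1·0.39 + 5.3·13.8·0.41 + 5.3·23.8·0.46 + 5.3·5.1·0.32 + 13.8·23.8·0.48 + 13.8·5.1·0.49 + 23.8·5.1·0.33] = 815.82 + 754.83 = 1570.65.
Under uncorrelated errors the observed covariances equal the true-score covariances, so only the own-variance terms attenuate.
True-score variance = [2.2²·0.93 + 5.3²·0.59 + 13.8²·0.78 + 23.8²·0.66 + 5.1²·0.61] + 754.83 = 559.334 + 754.83 = 1314.16.
Reliability = 1314.16 / 1570.65 = 0.837.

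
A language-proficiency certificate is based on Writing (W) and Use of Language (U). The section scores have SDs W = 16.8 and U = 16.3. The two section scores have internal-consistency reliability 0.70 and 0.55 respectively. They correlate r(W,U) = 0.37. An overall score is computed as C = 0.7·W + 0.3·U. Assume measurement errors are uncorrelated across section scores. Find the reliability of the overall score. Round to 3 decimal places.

Var(C) = 0.7²·16.8² + 0.3²·16.3² + 2·[0.21·16.8·16.3·0.37] = 162.21 + 42.5547 = 204.764.
Under uncorrelated errors the observed covariances equal the true-score covariances, so only the own-variance terms attenuate.
True-score variance = [0.7²·16.8²·0.70 + 0.3²·16.3²·0.55] + 42.5547 = 109.96 + 42.5547 = 152.515.
Reliability = 152.515 / 204.764 = 0.745.

0.745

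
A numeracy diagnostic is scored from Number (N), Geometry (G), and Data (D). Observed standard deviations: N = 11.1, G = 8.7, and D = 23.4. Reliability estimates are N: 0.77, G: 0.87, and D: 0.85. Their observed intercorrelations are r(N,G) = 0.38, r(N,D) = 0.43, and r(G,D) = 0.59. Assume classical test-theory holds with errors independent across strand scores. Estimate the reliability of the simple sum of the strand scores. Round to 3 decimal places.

Var(N+G+D) = 11.1² + 8.7² + 23.4² + 2·[11.1·8.7·0.38 + 11.1·23.4·0.43 + 8.7·23.4·0.59] = 746.46 + 536.994 = 1283.45.
Under uncorrelated errors the observed covariances equal the true-score covariances, so only the own-variance terms attenuate.
True-score variance = [11.1²·0.77 + 8.7²·0.87 + 23.4²·0.85] + 536.994 = 626.148 + 536.994 = 1163.14.
Reliability = 1163.14 / 1283.45 = 0.906.

0.906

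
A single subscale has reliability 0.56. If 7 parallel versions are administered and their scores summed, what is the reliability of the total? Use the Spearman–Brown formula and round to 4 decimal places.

0.8991

ρ_k = kρ / (1 + (k−1)ρ) = 7·0.56 / (1 + 6·0.56) = 3.920 / 4.360 = 0.8991.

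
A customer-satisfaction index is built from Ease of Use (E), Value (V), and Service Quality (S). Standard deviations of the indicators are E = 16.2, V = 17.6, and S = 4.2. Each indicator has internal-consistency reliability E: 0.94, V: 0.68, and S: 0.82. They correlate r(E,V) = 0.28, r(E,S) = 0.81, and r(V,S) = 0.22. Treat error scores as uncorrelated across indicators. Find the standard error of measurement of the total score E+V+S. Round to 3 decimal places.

Var(total) = 589.84 + 302.417 = 892.257.
True-score variance = 471.795 + 302.417 = 774.212, so reliability = 0.8677.
Error variance = 892.257 − 774.212 = 118.045; SEM = √118.045 = 10.865.

10.865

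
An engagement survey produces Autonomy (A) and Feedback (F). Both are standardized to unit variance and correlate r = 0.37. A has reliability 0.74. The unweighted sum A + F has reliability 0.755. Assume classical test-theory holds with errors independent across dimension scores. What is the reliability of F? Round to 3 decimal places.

Var(A+F) = 2 + 2·0.37 = 2.740.
True-score variance = ρ_A + ρ_F + 2·0.37, so 0.755 = (0.74 + ρ_F + 0.74) / 2.740.
ρ_F = 0.755·2.740 − 0.74 − 0.74 = 0.589.

0.589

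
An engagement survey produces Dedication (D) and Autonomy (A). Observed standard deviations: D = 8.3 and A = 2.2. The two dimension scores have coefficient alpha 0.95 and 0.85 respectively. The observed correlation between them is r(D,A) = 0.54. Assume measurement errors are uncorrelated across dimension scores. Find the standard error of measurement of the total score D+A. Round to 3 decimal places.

2.042

Var(total) = 73.73 + 19.7208 = 93.4508.
True-score variance = 69.5595 + 19.7208 = 89.2803, so reliability = 0.9554.
Error variance = 93.4508 − 89.2803 = 4.1705; SEM = √4.1705 = 2.042.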